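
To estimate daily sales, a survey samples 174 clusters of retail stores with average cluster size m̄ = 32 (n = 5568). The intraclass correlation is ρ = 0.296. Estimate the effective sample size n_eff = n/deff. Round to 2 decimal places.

547.17

deff = 1 + (32 − 1)·0.296 = 1 + 9.176 = 10.176.
n_eff = 5568 / 10.176 = 547.17.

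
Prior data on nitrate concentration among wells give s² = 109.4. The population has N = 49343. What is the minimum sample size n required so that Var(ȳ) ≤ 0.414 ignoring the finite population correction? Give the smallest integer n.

265

Without fpc, n₀ = s²/D = 109.4/0.414 = 264.2512.
Rounding up, n = 265.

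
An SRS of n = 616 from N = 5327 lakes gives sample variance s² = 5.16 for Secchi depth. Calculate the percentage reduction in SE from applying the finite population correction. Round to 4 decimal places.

f = n/N = 616/5327 = 0.11563732.
SE_no-fpc = √(s²/n) = 0.091523895; SE_fpc = √((1−f)s²/n) = 0.086069583.
Ratio = √(1−f) = 0.94040559. Reduction = 100·(1 − 0.94040559) = 5.9594%.

5.9594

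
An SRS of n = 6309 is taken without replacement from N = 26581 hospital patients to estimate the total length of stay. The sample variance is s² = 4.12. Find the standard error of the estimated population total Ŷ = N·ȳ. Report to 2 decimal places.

593.20

Var(Ŷ) = N²·Var(ȳ) = N²·(1 − n/N)·s²/n.
f = 6309/26581 = 0.23734999; Var(ȳ) = 0.76265001·4.12/6309 = 4.9803742 × 10^-4.
Var(Ŷ) = 26581² · (4.9803742 × 10^-4) = 351888.12.
SE(Ŷ) = √(351888.12) = 593.20.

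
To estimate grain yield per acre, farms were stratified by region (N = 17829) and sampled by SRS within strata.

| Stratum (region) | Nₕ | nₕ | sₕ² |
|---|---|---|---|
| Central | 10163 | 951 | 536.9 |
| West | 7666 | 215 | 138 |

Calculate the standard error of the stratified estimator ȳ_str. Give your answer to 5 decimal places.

0.53067

Var(ȳ_str) = Σₕ Wₕ²(1 − fₕ)sₕ²/nₕ with Wₕ = Nₕ/N, N = 17829.
Central: Wₕ = 0.57002636; term = 0.57002636²·(1 − 0.09357473)·536.9/951 = 0.16627799.
West: Wₕ = 0.42997364; term = 0.42997364²·(1 − 0.02804592)·138/215 = 0.11533737.
Sum = 0.28161536.
SE = √(0.28161536) = 0.53067.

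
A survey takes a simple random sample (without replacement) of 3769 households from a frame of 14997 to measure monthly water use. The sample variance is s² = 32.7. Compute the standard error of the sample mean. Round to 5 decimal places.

0.08060

Under SRS without replacement, Var(ȳ) = (1 − f)·s²/n with f = n/N = 3769/14997 = 0.25131693.
Var(ȳ) = (1 − 0.25131693)·32.7/3769 = 0.74868307·0.0086760414 = 0.0064956053.
SE(ȳ) = √(0.0064956053) = 0.08060.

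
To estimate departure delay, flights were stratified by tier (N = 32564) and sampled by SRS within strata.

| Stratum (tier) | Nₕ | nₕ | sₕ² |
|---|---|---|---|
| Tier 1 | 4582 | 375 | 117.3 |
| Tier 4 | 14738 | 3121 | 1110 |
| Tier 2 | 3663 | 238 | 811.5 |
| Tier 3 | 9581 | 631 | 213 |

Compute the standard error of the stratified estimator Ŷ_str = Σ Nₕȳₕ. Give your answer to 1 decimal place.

Var(Ŷ_str) = Σₕ Nₕ²(1 − fₕ)sₕ²/nₕ.
Tier 1: 4582²·(1 − 375/4582)·117.3/375 = 6.0296811 × 10^6.
Tier 4: 14738²·(1 − 3121/14738)·1110/3121 = 6.0892212 × 10^7.
Tier 2: 3663²·(1 − 238/3663)·811.5/238 = 4.2776876 × 10^7.
Tier 3: 9581²·(1 − 631/9581)·213/631 = 2.8945704 × 10^7.
Sum = 1.3864447 × 10^8.
SE = √(1.3864447 × 10^8) = 11774.7.

11774.7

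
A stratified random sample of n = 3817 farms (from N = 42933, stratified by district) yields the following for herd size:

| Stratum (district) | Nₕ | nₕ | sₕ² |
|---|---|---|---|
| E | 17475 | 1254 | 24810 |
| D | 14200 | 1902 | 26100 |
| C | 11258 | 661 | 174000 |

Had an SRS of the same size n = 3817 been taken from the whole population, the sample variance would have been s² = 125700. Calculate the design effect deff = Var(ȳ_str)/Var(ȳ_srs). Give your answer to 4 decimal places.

0.7126

Var(ȳ_str) = Σ Wₕ²(1−fₕ)sₕ²/nₕ with Wₕ = Nₕ/42933:
  E: (17475/42933)²·(1−1254/17475)·24810/1254 = 3.0425769
  D: (14200/42933)²·(1−1902/14200)·26100/1902 = 1.3000808
  C: (11258/42933)²·(1−661/11258)·174000/661 = 17.037642
  → Var(ȳ_str) = 21.3803.
Var(ȳ_srs) = (1 − 3817/42933)·125700/3817 = 30.003804.
deff = 21.3803 / 30.003804 = 0.7126.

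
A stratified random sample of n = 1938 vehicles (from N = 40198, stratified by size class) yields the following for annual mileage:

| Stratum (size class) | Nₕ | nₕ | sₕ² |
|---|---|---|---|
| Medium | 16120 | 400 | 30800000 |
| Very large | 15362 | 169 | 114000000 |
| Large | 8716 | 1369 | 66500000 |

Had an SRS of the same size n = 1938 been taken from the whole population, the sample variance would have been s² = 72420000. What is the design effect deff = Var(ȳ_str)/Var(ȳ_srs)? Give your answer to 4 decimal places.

Var(ȳ_str) = Σ Wₕ²(1−fₕ)sₕ²/nₕ with Wₕ = Nₕ/40198:
  Medium: (16120/40198)²·(1−400/16120)·30800000/400 = 12075.341
  Very large: (15362/40198)²·(1−169/15362)·114000000/169 = 97431.761
  Large: (8716/40198)²·(1−1369/8716)·66500000/1369 = 1925.0259
  → Var(ȳ_str) = 111432.13.
Var(ȳ_srs) = (1 − 1938/40198)·72420000/1938 = 35566.839.
deff = 111432.13 / 35566.839 = 3.1330.

3.1330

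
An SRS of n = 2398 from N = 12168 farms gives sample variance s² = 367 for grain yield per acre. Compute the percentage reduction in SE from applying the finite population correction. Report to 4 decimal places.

f = n/N = 2398/12168 = 0.19707429.
SE_no-fpc = √(s²/n) = 0.39120864; SE_fpc = √((1−f)s²/n) = 0.35054689.
Ratio = √(1−f) = 0.89606122. Reduction = 100·(1 − 0.89606122) = 10.3939%.

10.3939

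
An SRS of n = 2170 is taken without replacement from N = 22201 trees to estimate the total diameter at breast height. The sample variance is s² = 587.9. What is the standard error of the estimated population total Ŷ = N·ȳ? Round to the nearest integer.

Var(Ŷ) = N²·Var(ȳ) = N²·(1 − n/N)·s²/n.
f = 2170/22201 = 0.09774334; Var(ȳ) = 0.90225666·587.9/2170 = 0.24444087.
Var(Ŷ) = 22201² · 0.24444087 = 1.2048109 × 10^8.
SE(Ŷ) = √(1.2048109 × 10^8) = 10976.

10976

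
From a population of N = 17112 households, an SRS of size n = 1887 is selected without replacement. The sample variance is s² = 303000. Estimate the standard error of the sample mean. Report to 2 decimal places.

Under SRS without replacement, Var(ȳ) = (1 − f)·s²/n with f = n/N = 1887/17112 = 0.11027349.
Var(ȳ) = (1 − 0.11027349)·303000/1887 = 0.88972651·160.57234 = 142.86546.
SE(ȳ) = √(142.86546) = 11.95.

11.95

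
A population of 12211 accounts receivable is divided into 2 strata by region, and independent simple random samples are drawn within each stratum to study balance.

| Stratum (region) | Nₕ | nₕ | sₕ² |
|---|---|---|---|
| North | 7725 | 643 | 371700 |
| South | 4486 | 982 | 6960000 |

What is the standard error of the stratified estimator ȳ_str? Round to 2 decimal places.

30.97

Var(ȳ_str) = Σₕ Wₕ²(1 − fₕ)sₕ²/nₕ with Wₕ = Nₕ/N, N = 12211.
North: Wₕ = 0.63262632; term = 0.63262632²·(1 − 0.08323625)·371700/643 = 212.09652.
South: Wₕ = 0.36737368; term = 0.36737368²·(1 − 0.21890325)·6960000/982 = 747.16868.
Sum = 959.2652.
SE = √(959.2652) = 30.97.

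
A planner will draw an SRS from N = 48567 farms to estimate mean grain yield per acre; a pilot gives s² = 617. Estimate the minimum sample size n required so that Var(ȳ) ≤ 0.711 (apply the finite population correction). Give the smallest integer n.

Without fpc, n₀ = s²/D = 617/0.711 = 867.7918.
With fpc, (1 − n/N)·s²/n ≤ D requires n ≥ n₀/(1 + n₀/N) = 867.7918/(1 + 867.7918/48567) = 852.5583.
Rounding up, n = 853.

853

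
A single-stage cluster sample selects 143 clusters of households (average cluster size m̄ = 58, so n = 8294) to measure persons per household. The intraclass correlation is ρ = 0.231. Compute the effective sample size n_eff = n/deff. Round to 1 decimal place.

deff = 1 + (58 − 1)·0.231 = 1 + 13.167 = 14.167.
n_eff = 8294 / 14.167 = 585.4.

585.4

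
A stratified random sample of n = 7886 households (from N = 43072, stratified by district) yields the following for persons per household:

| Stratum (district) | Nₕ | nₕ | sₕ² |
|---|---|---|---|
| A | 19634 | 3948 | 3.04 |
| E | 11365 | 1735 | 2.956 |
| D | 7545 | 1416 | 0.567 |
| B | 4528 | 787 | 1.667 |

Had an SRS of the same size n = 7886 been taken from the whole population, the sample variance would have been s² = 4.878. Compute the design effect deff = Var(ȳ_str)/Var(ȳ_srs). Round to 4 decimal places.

Var(ȳ_str) = Σ Wₕ²(1−fₕ)sₕ²/nₕ with Wₕ = Nₕ/43072:
  A: (19634/43072)²·(1−3948/19634)·3.04/3948 = 1.278284 × 10^-4
  E: (11365/43072)²·(1−1735/11365)·2.956/1735 = 1.0051031 × 10^-4
  D: (7545/43072)²·(1−1416/7545)·0.567/1416 = 9.9811043 × 10^-6
  B: (4528/43072)²·(1−787/4528)·1.667/787 = 1.9340376 × 10^-5
  → Var(ȳ_str) = 2.5766019 × 10^-4.
Var(ȳ_srs) = (1 − 7886/43072)·4.878/7886 = 5.0531232 × 10^-4.
deff = (2.5766019 × 10^-4) / (5.0531232 × 10^-4) = 0.5099.

0.5099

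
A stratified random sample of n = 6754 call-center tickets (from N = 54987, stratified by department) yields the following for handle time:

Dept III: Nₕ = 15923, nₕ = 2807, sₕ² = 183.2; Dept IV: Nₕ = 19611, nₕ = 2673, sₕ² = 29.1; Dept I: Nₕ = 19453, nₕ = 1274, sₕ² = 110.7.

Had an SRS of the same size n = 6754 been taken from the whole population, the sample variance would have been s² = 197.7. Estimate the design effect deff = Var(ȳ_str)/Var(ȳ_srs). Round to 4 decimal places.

Var(ȳ_str) = Σ Wₕ²(1−fₕ)sₕ²/nₕ with Wₕ = Nₕ/54987:
  Dept III: (15923/54987)²·(1−2807/15923)·183.2/2807 = 0.0045080561
  Dept IV: (19611/54987)²·(1−2673/19611)·29.1/2673 = 0.0011960129
  Dept I: (19453/54987)²·(1−1274/19453)·110.7/1274 = 0.010162831
  → Var(ȳ_str) = 0.0158669.
Var(ȳ_srs) = (1 − 6754/54987)·197.7/6754 = 0.025676148.
deff = 0.0158669 / 0.025676148 = 0.6180.

0.6180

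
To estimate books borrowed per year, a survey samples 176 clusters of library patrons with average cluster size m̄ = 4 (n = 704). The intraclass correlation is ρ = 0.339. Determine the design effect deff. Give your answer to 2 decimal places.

deff = 1 + (4 − 1)·0.339 = 1 + 1.017 = 2.017.

2.02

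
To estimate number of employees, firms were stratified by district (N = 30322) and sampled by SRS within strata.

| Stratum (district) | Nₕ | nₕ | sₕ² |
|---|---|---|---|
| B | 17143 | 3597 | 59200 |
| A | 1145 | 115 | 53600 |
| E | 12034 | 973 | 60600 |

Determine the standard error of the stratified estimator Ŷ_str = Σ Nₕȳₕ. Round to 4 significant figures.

112500

Var(Ŷ_str) = Σₕ Nₕ²(1 − fₕ)sₕ²/nₕ.
B: 17143²·(1 − 3597/17143)·59200/3597 = 3.8218986 × 10^9.
A: 1145²·(1 − 115/1145)·53600/115 = 5.4967965 × 10^8.
E: 12034²·(1 − 973/12034)·60600/973 = 8.2901843 × 10^9.
Sum = 1.2661763 × 10^10.
SE = √(1.2661763 × 10^10) = 112500.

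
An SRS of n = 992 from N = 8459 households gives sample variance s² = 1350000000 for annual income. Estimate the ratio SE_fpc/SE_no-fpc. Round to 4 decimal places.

0.9395

f = n/N = 992/8459 = 0.11727155.
SE_no-fpc = √(s²/n) = 1166.5707; SE_fpc = √((1−f)s²/n) = 1096.0355.
Ratio = √(1−f) = 0.93953630.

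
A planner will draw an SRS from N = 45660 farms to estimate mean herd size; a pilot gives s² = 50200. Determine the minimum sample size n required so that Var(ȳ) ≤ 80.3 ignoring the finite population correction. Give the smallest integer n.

Without fpc, n₀ = s²/D = 50200/80.3 = 625.1557.
Rounding up, n = 626.

626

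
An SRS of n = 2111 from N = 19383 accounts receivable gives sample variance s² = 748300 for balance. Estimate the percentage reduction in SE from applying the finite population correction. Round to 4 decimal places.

5.6024

f = n/N = 2111/19383 = 0.10890987.
SE_no-fpc = √(s²/n) = 18.827548; SE_fpc = √((1−f)s²/n) = 17.772748.
Ratio = √(1−f) = 0.94397570. Reduction = 100·(1 − 0.94397570) = 5.6024%.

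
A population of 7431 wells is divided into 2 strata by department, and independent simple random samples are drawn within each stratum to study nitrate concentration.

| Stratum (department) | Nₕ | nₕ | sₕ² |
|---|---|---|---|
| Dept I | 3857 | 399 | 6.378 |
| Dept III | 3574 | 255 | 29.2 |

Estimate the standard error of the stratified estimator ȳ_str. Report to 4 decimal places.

Var(ȳ_str) = Σₕ Wₕ²(1 − fₕ)sₕ²/nₕ with Wₕ = Nₕ/N, N = 7431.
Dept I: Wₕ = 0.51904185; term = 0.51904185²·(1 − 0.10344828)·6.378/399 = 0.0038609282.
Dept III: Wₕ = 0.48095815; term = 0.48095815²·(1 − 0.07134863)·29.2/255 = 0.024598575.
Sum = 0.028459503.
SE = √(0.028459503) = 0.1687.

0.1687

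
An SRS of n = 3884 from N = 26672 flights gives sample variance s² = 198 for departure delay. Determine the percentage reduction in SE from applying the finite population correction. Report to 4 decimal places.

7.5674

f = n/N = 3884/26672 = 0.14562088.
SE_no-fpc = √(s²/n) = 0.22578391; SE_fpc = √((1−f)s²/n) = 0.20869801.
Ratio = √(1−f) = 0.92432631. Reduction = 100·(1 − 0.92432631) = 7.5674%.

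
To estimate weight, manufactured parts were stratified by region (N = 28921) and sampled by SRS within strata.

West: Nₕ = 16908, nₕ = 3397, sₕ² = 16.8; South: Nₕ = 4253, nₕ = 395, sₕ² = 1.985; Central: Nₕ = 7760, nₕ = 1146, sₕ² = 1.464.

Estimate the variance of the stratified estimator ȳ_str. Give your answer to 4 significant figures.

Var(ȳ_str) = Σₕ Wₕ²(1 − fₕ)sₕ²/nₕ with Wₕ = Nₕ/N, N = 28921.
West: Wₕ = 0.58462709; term = 0.58462709²·(1 − 0.20091081)·16.8/3397 = 0.0013507247.
South: Wₕ = 0.14705577; term = 0.14705577²·(1 − 0.09287562)·1.985/395 = 9.858127 × 10^-5.
Central: Wₕ = 0.26831714; term = 0.26831714²·(1 − 0.14768041)·1.464/1146 = 7.8389115 × 10^-5.
Sum = 0.0015276951.

0.001528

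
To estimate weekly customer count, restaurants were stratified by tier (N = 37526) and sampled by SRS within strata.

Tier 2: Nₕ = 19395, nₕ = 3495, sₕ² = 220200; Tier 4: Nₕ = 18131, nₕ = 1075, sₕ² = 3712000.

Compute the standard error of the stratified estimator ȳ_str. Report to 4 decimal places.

27.7864

Var(ȳ_str) = Σₕ Wₕ²(1 − fₕ)sₕ²/nₕ with Wₕ = Nₕ/N, N = 37526.
Tier 2: Wₕ = 0.51684166; term = 0.51684166²·(1 − 0.18020108)·220200/3495 = 13.797249.
Tier 4: Wₕ = 0.48315834; term = 0.48315834²·(1 − 0.05929072)·3712000/1075 = 758.28751.
Sum = 772.08476.
SE = √(772.08476) = 27.7864.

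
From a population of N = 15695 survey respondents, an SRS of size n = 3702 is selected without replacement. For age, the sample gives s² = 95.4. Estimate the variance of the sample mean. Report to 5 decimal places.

0.01969

Under SRS without replacement, Var(ȳ) = (1 − f)·s²/n with f = n/N = 3702/15695 = 0.23587130.
Var(ȳ) = (1 − 0.23587130)·95.4/3702 = 0.76412870·0.025769854 = 0.019691485.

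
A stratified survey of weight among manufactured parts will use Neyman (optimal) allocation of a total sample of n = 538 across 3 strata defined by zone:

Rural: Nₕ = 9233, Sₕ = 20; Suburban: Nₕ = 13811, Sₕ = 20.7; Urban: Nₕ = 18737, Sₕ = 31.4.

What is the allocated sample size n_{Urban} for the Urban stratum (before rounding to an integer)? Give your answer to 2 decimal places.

298.92

Neyman allocation: nₕ = n·NₕSₕ / Σⱼ NⱼSⱼ.
Σ NⱼSⱼ = 9233·20 + 13811·20.7 + 18737·31.4 = 1.0588895 × 10^6.
n_{Urban} = 538·18737·31.4 / (1.0588895 × 10^6) = 298.92.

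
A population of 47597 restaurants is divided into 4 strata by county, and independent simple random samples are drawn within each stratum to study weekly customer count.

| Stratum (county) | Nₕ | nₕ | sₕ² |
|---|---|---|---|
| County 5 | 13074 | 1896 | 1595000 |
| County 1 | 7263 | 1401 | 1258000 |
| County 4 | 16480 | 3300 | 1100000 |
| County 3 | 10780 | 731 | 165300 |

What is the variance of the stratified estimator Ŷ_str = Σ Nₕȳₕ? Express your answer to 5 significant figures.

Var(Ŷ_str) = Σₕ Nₕ²(1 − fₕ)sₕ²/nₕ.
County 5: 13074²·(1 − 1896/13074)·1595000/1896 = 1.2294049 × 10^11.
County 1: 7263²·(1 − 1401/7263)·1258000/1401 = 3.8230006 × 10^10.
County 4: 16480²·(1 − 3300/16480)·1100000/3300 = 7.2402133 × 10^10.
County 3: 10780²·(1 − 731/10780)·165300/731 = 2.4496108 × 10^10.
Sum = 2.5806874 × 10^11.

2.5807 × 10^11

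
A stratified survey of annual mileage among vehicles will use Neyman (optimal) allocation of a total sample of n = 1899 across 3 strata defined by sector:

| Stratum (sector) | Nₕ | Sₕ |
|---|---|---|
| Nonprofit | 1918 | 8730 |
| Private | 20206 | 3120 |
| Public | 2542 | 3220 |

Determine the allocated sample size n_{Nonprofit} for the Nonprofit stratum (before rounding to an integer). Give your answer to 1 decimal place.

Neyman allocation: nₕ = n·NₕSₕ / Σⱼ NⱼSⱼ.
Σ NⱼSⱼ = 1918·8730 + 20206·3120 + 2542·3220 = 8.79721 × 10^7.
n_{Nonprofit} = 1899·1918·8730 / (8.79721 × 10^7) = 361.4.

361.4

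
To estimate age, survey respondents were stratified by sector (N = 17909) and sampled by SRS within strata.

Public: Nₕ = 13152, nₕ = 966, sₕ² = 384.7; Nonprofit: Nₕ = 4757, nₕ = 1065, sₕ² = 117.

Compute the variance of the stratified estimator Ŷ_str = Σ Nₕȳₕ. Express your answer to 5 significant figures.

6.5755 × 10^7

Var(Ŷ_str) = Σₕ Nₕ²(1 − fₕ)sₕ²/nₕ.
Public: 13152²·(1 − 966/13152)·384.7/966 = 6.382606 × 10^7.
Nonprofit: 4757²·(1 − 1065/4757)·117/1065 = 1.9294392 × 10^6.
Sum = 6.5755499 × 10^7.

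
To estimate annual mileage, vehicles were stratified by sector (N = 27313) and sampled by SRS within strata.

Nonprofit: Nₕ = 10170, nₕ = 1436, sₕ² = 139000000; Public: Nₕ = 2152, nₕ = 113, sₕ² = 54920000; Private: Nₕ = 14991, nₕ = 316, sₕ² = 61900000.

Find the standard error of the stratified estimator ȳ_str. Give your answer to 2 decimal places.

Var(ȳ_str) = Σₕ Wₕ²(1 − fₕ)sₕ²/nₕ with Wₕ = Nₕ/N, N = 27313.
Nonprofit: Wₕ = 0.37235016; term = 0.37235016²·(1 − 0.14119961)·139000000/1436 = 11525.392.
Public: Wₕ = 0.07879032; term = 0.07879032²·(1 − 0.05250929)·54920000/113 = 2858.7276.
Private: Wₕ = 0.54885952; term = 0.54885952²·(1 − 0.02107931)·61900000/316 = 57766.156.
Sum = 72150.276.
SE = √(72150.276) = 268.61.

268.61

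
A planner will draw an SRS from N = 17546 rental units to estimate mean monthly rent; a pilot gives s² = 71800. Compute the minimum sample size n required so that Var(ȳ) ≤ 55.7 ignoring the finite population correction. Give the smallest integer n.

1290

Without fpc, n₀ = s²/D = 71800/55.7 = 1289.0485.
Rounding up, n = 1290.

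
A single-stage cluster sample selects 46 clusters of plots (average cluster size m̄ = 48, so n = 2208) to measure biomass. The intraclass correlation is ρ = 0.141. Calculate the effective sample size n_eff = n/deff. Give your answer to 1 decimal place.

deff = 1 + (48 − 1)·0.141 = 1 + 6.627 = 7.627.
n_eff = 2208 / 7.627 = 289.5.

289.5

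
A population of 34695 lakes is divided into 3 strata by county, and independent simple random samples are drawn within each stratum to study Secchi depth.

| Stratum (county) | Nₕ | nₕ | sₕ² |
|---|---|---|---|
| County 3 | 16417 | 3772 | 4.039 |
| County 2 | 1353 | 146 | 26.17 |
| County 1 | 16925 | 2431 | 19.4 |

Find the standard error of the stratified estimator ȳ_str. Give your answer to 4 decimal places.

0.0453

Var(ȳ_str) = Σₕ Wₕ²(1 − fₕ)sₕ²/nₕ with Wₕ = Nₕ/N, N = 34695.
County 3: Wₕ = 0.47318057; term = 0.47318057²·(1 − 0.22976183)·4.039/3772 = 1.8466348 × 10^-4.
County 2: Wₕ = 0.03899697; term = 0.03899697²·(1 − 0.10790835)·26.17/146 = 2.4317681 × 10^-4.
County 1: Wₕ = 0.48782245; term = 0.48782245²·(1 − 0.14363368)·19.4/2431 = 0.0016262972.
Sum = 0.0020541375.
SE = √(0.0020541375) = 0.0453.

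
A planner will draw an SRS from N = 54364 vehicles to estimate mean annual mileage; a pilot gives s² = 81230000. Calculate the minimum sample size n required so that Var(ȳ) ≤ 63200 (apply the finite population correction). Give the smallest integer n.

Without fpc, n₀ = s²/D = 81230000/63200 = 1285.2848.
With fpc, (1 − n/N)·s²/n ≤ D requires n ≥ n₀/(1 + n₀/N) = 1285.2848/(1 + 1285.2848/54364) = 1255.5997.
Rounding up, n = 1256.

1256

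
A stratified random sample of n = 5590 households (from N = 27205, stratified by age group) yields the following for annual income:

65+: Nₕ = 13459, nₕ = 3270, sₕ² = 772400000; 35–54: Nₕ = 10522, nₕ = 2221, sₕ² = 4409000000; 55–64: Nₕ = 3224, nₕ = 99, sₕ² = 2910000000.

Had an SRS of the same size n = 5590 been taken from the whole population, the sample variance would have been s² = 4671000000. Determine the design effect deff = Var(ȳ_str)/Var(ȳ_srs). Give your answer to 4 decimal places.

Var(ȳ_str) = Σ Wₕ²(1−fₕ)sₕ²/nₕ with Wₕ = Nₕ/27205:
  65+: (13459/27205)²·(1−3270/13459)·772400000/3270 = 43766.459
  35–54: (10522/27205)²·(1−2221/10522)·4409000000/2221 = 234273.3
  55–64: (3224/27205)²·(1−99/3224)·2910000000/99 = 400133.94
  → Var(ȳ_str) = 678173.7.
Var(ȳ_srs) = (1 − 5590/27205)·4671000000/5590 = 663902.91.
deff = 678173.7 / 663902.91 = 1.0215.

1.0215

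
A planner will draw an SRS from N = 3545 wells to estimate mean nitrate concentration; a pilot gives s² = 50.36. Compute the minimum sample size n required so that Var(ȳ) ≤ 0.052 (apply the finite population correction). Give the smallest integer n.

761

Without fpc, n₀ = s²/D = 50.36/0.052 = 968.4615.
With fpc, (1 − n/N)·s²/n ≤ D requires n ≥ n₀/(1 + n₀/N) = 968.4615/(1 + 968.4615/3545) = 760.6570.
Rounding up, n = 761.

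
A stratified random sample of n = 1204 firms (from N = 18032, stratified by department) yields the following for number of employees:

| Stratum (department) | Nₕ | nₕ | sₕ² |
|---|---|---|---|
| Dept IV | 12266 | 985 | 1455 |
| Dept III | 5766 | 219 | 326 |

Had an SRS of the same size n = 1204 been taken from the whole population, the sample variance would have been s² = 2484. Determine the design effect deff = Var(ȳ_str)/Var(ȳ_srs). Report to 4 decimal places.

0.4025

Var(ȳ_str) = Σ Wₕ²(1−fₕ)sₕ²/nₕ with Wₕ = Nₕ/18032:
  Dept IV: (12266/18032)²·(1−985/12266)·1455/985 = 0.62862193
  Dept III: (5766/18032)²·(1−219/5766)·326/219 = 0.1464261
  → Var(ȳ_str) = 0.77504803.
Var(ȳ_srs) = (1 − 1204/18032)·2484/1204 = 1.9253678.
deff = 0.77504803 / 1.9253678 = 0.4025.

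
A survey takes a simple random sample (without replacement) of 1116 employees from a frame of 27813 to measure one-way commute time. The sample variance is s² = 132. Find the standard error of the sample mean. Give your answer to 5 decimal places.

Under SRS without replacement, Var(ȳ) = (1 − f)·s²/n with f = n/N = 1116/27813 = 0.04012512.
Var(ȳ) = (1 − 0.04012512)·132/1116 = 0.95987488·0.11827957 = 0.11353359.
SE(ȳ) = √(0.11353359) = 0.33695.

0.33695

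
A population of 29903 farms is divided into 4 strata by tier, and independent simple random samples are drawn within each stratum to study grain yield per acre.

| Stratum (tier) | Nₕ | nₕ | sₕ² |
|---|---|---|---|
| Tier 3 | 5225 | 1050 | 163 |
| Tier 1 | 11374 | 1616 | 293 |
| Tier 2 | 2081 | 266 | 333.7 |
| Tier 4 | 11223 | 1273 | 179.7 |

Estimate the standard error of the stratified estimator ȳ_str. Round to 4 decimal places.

Var(ȳ_str) = Σₕ Wₕ²(1 − fₕ)sₕ²/nₕ with Wₕ = Nₕ/N, N = 29903.
Tier 3: Wₕ = 0.17473163; term = 0.17473163²·(1 − 0.20095694)·163/1050 = 0.0037871417.
Tier 1: Wₕ = 0.38036317; term = 0.38036317²·(1 − 0.14207842)·293/1616 = 0.022504573.
Tier 2: Wₕ = 0.06959168; term = 0.06959168²·(1 − 0.12782316)·333.7/266 = 0.005298998.
Tier 4: Wₕ = 0.37531351; term = 0.37531351²·(1 − 0.11342778)·179.7/1273 = 0.017628777.
Sum = 0.04921949.
SE = √(0.04921949) = 0.2219.

0.2219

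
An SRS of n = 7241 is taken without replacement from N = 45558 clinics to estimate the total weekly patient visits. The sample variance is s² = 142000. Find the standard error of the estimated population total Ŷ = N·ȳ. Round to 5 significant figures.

185020

Var(Ŷ) = N²·Var(ȳ) = N²·(1 − n/N)·s²/n.
f = 7241/45558 = 0.15894025; Var(ȳ) = 0.84105975·142000/7241 = 16.493645.
Var(Ŷ) = 45558² · 16.493645 = 3.4233078 × 10^10.
SE(Ŷ) = √(3.4233078 × 10^10) = 185020.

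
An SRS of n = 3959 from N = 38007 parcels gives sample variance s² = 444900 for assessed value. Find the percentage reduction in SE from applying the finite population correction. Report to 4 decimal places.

5.3514

f = n/N = 3959/38007 = 0.10416502.
SE_no-fpc = √(s²/n) = 10.600795; SE_fpc = √((1−f)s²/n) = 10.0335.
Ratio = √(1−f) = 0.94648559. Reduction = 100·(1 − 0.94648559) = 5.3514%.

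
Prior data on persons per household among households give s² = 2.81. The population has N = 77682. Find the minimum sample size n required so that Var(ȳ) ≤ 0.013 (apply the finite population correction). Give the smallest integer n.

Without fpc, n₀ = s²/D = 2.81/0.013 = 216.1538.
With fpc, (1 − n/N)·s²/n ≤ D requires n ≥ n₀/(1 + n₀/N) = 216.1538/(1 + 216.1538/77682) = 215.5540.
Rounding up, n = 216.

216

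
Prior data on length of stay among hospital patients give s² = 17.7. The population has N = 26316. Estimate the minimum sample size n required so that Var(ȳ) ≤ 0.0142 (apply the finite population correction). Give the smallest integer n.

1191

Without fpc, n₀ = s²/D = 17.7/0.0142 = 1246.4789.
With fpc, (1 − n/N)·s²/n ≤ D requires n ≥ n₀/(1 + n₀/N) = 1246.4789/(1 + 1246.4789/26316) = 1190.1084.
Rounding up, n = 1191.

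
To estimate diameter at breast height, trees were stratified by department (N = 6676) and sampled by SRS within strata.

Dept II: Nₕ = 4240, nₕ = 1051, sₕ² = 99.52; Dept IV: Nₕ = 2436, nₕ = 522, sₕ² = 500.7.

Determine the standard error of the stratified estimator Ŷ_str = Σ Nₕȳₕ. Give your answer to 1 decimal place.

Var(Ŷ_str) = Σₕ Nₕ²(1 − fₕ)sₕ²/nₕ.
Dept II: 4240²·(1 − 1051/4240)·99.52/1051 = 1.280348 × 10^6.
Dept IV: 2436²·(1 − 522/2436)·500.7/522 = 4.4722524 × 10^6.
Sum = 5.7526004 × 10^6.
SE = √(5.7526004 × 10^6) = 2398.5.

2398.5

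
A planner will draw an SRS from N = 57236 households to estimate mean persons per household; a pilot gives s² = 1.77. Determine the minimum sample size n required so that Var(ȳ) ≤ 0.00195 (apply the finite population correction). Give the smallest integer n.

894

Without fpc, n₀ = s²/D = 1.77/0.00195 = 907.6923.
With fpc, (1 − n/N)·s²/n ≤ D requires n ≥ n₀/(1 + n₀/N) = 907.6923/(1 + 907.6923/57236) = 893.5221.
Rounding up, n = 894.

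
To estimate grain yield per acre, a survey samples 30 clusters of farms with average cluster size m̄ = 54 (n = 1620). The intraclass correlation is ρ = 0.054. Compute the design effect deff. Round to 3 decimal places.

deff = 1 + (54 − 1)·0.054 = 1 + 2.862 = 3.862.

3.862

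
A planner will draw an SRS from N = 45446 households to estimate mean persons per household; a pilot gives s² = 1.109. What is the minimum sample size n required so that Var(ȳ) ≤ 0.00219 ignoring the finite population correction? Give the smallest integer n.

Without fpc, n₀ = s²/D = 1.109/0.00219 = 506.3927.
Rounding up, n = 507.

507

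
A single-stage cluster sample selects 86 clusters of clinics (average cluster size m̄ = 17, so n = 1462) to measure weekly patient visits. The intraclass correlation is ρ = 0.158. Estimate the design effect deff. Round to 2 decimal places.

deff = 1 + (17 − 1)·0.158 = 1 + 2.528 = 3.528.

3.53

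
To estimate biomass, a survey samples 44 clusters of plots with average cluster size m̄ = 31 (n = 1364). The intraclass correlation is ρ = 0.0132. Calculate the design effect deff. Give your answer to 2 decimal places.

deff = 1 + (31 − 1)·0.0132 = 1 + 0.396 = 1.396.

1.40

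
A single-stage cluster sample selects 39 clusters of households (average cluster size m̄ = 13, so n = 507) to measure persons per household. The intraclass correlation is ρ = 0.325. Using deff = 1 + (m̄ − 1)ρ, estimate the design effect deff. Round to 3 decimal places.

4.900

deff = 1 + (13 − 1)·0.325 = 1 + 3.9 = 4.9.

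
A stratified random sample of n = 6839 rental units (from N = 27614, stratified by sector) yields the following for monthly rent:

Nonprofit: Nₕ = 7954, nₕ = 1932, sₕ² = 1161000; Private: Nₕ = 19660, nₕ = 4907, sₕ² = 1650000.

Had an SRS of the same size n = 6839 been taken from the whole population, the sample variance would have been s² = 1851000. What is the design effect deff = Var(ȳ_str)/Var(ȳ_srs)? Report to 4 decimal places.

0.8135

Var(ȳ_str) = Σ Wₕ²(1−fₕ)sₕ²/nₕ with Wₕ = Nₕ/27614:
  Nonprofit: (7954/27614)²·(1−1932/7954)·1161000/1932 = 37.7479
  Private: (19660/27614)²·(1−4907/19660)·1650000/4907 = 127.90075
  → Var(ȳ_str) = 165.64865.
Var(ȳ_srs) = (1 − 6839/27614)·1851000/6839 = 203.62239.
deff = 165.64865 / 203.62239 = 0.8135.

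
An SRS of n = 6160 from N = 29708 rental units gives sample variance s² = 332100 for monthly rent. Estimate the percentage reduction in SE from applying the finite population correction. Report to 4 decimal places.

10.9692

f = n/N = 6160/29708 = 0.20735156.
SE_no-fpc = √(s²/n) = 7.3425021; SE_fpc = √((1−f)s²/n) = 6.5370888.
Ratio = √(1−f) = 0.89030806. Reduction = 100·(1 − 0.89030806) = 10.9692%.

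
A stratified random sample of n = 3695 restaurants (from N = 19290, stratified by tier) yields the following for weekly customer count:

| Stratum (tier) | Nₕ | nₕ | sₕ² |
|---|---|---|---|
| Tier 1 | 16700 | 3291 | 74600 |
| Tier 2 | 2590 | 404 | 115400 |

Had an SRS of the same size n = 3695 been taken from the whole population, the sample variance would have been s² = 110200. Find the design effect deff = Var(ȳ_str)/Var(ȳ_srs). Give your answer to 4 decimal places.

0.7460

Var(ȳ_str) = Σ Wₕ²(1−fₕ)sₕ²/nₕ with Wₕ = Nₕ/19290:
  Tier 1: (16700/19290)²·(1−3291/16700)·74600/3291 = 13.641413
  Tier 2: (2590/19290)²·(1−404/2590)·115400/404 = 4.346202
  → Var(ȳ_str) = 17.987615.
Var(ȳ_srs) = (1 − 3695/19290)·110200/3695 = 24.111282.
deff = 17.987615 / 24.111282 = 0.7460.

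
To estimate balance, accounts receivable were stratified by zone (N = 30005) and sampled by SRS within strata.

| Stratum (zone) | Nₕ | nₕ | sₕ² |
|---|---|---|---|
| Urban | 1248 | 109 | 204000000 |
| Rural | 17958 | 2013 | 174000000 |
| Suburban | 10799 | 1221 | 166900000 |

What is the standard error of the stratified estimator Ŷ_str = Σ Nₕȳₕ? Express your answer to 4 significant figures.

Var(Ŷ_str) = Σₕ Nₕ²(1 − fₕ)sₕ²/nₕ.
Urban: 1248²·(1 − 109/1248)·204000000/109 = 2.6603696 × 10^12.
Rural: 17958²·(1 − 2013/17958)·174000000/2013 = 2.4750727 × 10^13.
Suburban: 10799²·(1 − 1221/10799)·166900000/1221 = 1.413836 × 10^13.
Sum = 4.1549457 × 10^13.
SE = √(4.1549457 × 10^13) = 6.446 × 10^6.

6.446 × 10^6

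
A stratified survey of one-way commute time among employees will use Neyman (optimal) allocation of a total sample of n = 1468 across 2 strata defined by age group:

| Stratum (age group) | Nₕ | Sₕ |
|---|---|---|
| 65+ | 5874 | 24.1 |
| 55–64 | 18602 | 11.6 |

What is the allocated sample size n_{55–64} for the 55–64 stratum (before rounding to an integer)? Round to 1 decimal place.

886.4

Neyman allocation: nₕ = n·NₕSₕ / Σⱼ NⱼSⱼ.
Σ NⱼSⱼ = 5874·24.1 + 18602·11.6 = 357346.6.
n_{55–64} = 1468·18602·11.6 / 357346.6 = 886.4.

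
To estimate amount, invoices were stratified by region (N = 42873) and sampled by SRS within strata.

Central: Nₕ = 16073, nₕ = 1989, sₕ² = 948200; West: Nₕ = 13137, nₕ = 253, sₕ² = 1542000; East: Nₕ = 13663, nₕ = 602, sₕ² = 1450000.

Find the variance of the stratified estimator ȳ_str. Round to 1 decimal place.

853.8

Var(ȳ_str) = Σₕ Wₕ²(1 − fₕ)sₕ²/nₕ with Wₕ = Nₕ/N, N = 42873.
Central: Wₕ = 0.37489795; term = 0.37489795²·(1 − 0.12374790)·948200/1989 = 58.711122.
West: Wₕ = 0.30641663; term = 0.30641663²·(1 − 0.01925858)·1542000/253 = 561.23277.
East: Wₕ = 0.31868542; term = 0.31868542²·(1 − 0.04406060)·1450000/602 = 233.84402.
Sum = 853.78791.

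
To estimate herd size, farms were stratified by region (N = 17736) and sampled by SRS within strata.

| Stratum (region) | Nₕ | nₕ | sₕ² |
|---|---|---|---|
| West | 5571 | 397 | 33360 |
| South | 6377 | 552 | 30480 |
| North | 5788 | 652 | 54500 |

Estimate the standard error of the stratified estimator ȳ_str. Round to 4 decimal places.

4.7032

Var(ȳ_str) = Σₕ Wₕ²(1 − fₕ)sₕ²/nₕ with Wₕ = Nₕ/N, N = 17736.
West: Wₕ = 0.31410690; term = 0.31410690²·(1 − 0.07126189)·33360/397 = 7.6998765.
South: Wₕ = 0.35955120; term = 0.35955120²·(1 − 0.08656108)·30480/552 = 6.5204395.
North: Wₕ = 0.32634190; term = 0.32634190²·(1 − 0.11264686)·54500/652 = 7.899345.
Sum = 22.119661.
SE = √(22.119661) = 4.7032.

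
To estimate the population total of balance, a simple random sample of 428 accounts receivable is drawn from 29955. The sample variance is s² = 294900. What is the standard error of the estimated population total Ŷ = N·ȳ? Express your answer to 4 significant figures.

Var(Ŷ) = N²·Var(ȳ) = N²·(1 − n/N)·s²/n.
f = 428/29955 = 0.01428810; Var(ȳ) = 0.98571190·294900/428 = 679.17392.
Var(Ŷ) = 29955² · 679.17392 = 6.0942413 × 10^11.
SE(Ŷ) = √(6.0942413 × 10^11) = 780700.

780700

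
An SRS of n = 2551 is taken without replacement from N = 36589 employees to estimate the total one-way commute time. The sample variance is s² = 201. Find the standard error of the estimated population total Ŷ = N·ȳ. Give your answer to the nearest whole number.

9906

Var(Ŷ) = N²·Var(ȳ) = N²·(1 − n/N)·s²/n.
f = 2551/36589 = 0.06972041; Var(ȳ) = 0.93027959·201/2551 = 0.073299176.
Var(Ŷ) = 36589² · 0.073299176 = 9.8129633 × 10^7.
SE(Ŷ) = √(9.8129633 × 10^7) = 9906.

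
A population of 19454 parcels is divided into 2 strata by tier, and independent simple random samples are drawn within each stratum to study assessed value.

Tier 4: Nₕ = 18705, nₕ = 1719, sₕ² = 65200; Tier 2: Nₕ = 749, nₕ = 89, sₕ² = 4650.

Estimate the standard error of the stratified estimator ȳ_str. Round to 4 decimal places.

5.6489

Var(ȳ_str) = Σₕ Wₕ²(1 − fₕ)sₕ²/nₕ with Wₕ = Nₕ/N, N = 19454.
Tier 4: Wₕ = 0.96149892; term = 0.96149892²·(1 − 0.09190056)·65200/1719 = 31.842175.
Tier 2: Wₕ = 0.03850108; term = 0.03850108²·(1 − 0.11882510)·4650/89 = 0.068245006.
Sum = 31.91042.
SE = √(31.91042) = 5.6489.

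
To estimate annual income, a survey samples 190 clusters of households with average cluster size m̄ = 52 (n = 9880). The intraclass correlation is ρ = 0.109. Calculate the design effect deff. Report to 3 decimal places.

deff = 1 + (52 − 1)·0.109 = 1 + 5.559 = 6.559.

6.559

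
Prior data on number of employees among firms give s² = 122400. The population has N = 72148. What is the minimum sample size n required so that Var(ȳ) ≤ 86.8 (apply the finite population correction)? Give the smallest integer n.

1384

Without fpc, n₀ = s²/D = 122400/86.8 = 1410.1382.
With fpc, (1 − n/N)·s²/n ≤ D requires n ≥ n₀/(1 + n₀/N) = 1410.1382/(1 + 1410.1382/72148) = 1383.1053.
Rounding up, n = 1384.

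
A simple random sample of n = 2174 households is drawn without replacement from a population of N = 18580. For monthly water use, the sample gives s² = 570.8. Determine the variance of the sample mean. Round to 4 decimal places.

0.2318

Under SRS without replacement, Var(ȳ) = (1 − f)·s²/n with f = n/N = 2174/18580 = 0.11700753.
Var(ȳ) = (1 − 0.11700753)·570.8/2174 = 0.88299247·0.2625575 = 0.23183629.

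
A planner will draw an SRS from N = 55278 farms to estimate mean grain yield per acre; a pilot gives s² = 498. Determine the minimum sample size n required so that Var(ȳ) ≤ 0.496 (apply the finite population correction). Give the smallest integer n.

987

Without fpc, n₀ = s²/D = 498/0.496 = 1004.0323.
With fpc, (1 − n/N)·s²/n ≤ D requires n ≥ n₀/(1 + n₀/N) = 1004.0323/(1 + 1004.0323/55278) = 986.1211.
Rounding up, n = 987.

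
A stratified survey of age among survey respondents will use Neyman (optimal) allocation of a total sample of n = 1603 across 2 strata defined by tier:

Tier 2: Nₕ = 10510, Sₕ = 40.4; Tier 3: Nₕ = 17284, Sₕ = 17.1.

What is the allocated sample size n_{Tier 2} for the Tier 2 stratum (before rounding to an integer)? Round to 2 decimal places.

Neyman allocation: nₕ = n·NₕSₕ / Σⱼ NⱼSⱼ.
Σ NⱼSⱼ = 10510·40.4 + 17284·17.1 = 720160.4.
n_{Tier 2} = 1603·10510·40.4 / 720160.4 = 945.12.

945.12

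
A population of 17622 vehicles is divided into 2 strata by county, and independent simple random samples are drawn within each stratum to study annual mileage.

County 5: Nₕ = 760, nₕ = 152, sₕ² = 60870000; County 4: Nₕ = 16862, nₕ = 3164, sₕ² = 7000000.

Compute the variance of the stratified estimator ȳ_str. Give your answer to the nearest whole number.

Var(ȳ_str) = Σₕ Wₕ²(1 − fₕ)sₕ²/nₕ with Wₕ = Nₕ/N, N = 17622.
County 5: Wₕ = 0.04312791; term = 0.04312791²·(1 − 0.20000000)·60870000/152 = 595.89054.
County 4: Wₕ = 0.95687209; term = 0.95687209²·(1 − 0.18764085)·7000000/3164 = 1645.574.
Sum = 2241.4645.

2241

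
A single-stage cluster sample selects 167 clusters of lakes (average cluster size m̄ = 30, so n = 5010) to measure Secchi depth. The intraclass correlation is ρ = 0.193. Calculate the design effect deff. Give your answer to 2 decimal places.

6.60

deff = 1 + (30 − 1)·0.193 = 1 + 5.597 = 6.597.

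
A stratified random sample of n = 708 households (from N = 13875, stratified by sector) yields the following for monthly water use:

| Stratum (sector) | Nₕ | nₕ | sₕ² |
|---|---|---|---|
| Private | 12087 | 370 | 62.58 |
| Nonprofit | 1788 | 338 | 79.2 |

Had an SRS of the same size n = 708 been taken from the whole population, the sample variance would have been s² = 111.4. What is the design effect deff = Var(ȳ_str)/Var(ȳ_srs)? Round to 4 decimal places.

Var(ȳ_str) = Σ Wₕ²(1−fₕ)sₕ²/nₕ with Wₕ = Nₕ/13875:
  Private: (12087/13875)²·(1−370/12087)·62.58/370 = 0.12442361
  Nonprofit: (1788/13875)²·(1−338/1788)·79.2/338 = 0.0031555714
  → Var(ȳ_str) = 0.12757918.
Var(ȳ_srs) = (1 − 708/13875)·111.4/708 = 0.1493158.
deff = 0.12757918 / 0.1493158 = 0.8544.

0.8544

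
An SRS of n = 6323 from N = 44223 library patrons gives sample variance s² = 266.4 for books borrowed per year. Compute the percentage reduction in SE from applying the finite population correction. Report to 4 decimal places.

f = n/N = 6323/44223 = 0.14297990.
SE_no-fpc = √(s²/n) = 0.20526056; SE_fpc = √((1−f)s²/n) = 0.19002075.
Ratio = √(1−f) = 0.92575380. Reduction = 100·(1 − 0.92575380) = 7.4246%.

7.4246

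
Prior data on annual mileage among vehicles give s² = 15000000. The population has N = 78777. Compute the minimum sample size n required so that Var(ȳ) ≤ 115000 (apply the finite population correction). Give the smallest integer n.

131

Without fpc, n₀ = s²/D = 15000000/115000 = 130.4348.
With fpc, (1 − n/N)·s²/n ≤ D requires n ≥ n₀/(1 + n₀/N) = 130.4348/(1 + 130.4348/78777) = 130.2192.
Rounding up, n = 131.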